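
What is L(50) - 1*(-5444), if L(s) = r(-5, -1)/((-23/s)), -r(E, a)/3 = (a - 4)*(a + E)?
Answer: 129712/23 ≈ 5639.6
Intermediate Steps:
r(E, a) = -3*(-4 + a)*(E + a) (r(E, a) = -3*(a - 4)*(a + E) = -3*(-4 + a)*(E + a))
L(s) = 90*s/23 (L(s) = (-3*(-1)² + 12*(-5) + 12*(-1) - 3*(-5)*(-1))/((-23/s)) = (-3*1 - 60 - 12 - 15)*(-s/23) = (-3 - 60 - 12 - 15)*(-s/23) = -(-90)*s/23 = 90*s/23)
L(50) - 1*(-5444) = (90/23)*50 - 1*(-5444) = 4500/23 + 5444 = 129712/23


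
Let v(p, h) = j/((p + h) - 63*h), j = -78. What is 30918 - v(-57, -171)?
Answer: 108676796/3515 ≈ 30918.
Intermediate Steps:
v(p, h) = -78/(p - 62*h) (v(p, h) = -78/((p + h) - 63*h) = -78/((h + p) - 63*h) = -78/(p - 62*h))
30918 - v(-57, -171) = 30918 - 78/(-1*(-57) + 62*(-171)) = 30918 - 78/(57 - 10602) = 30918 - 78/(-10545) = 30918 - 78*(-1)/10545 = 30918 - 1*(-26/3515) = 30918 + 26/3515 = 108676796/3515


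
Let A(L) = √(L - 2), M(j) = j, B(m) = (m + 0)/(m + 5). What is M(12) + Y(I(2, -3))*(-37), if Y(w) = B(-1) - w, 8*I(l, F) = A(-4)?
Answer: 85/4 + 37*I*√6/8 ≈ 21.25 + 11.329*I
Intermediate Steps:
B(m) = m/(5 + m)
A(L) = √(-2 + L)
I(l, F) = I*√6/8 (I(l, F) = √(-2 - 4)/8 = √(-6)/8 = (I*√6)/8 = I*√6/8)
Y(w) = -¼ - w (Y(w) = -1/(5 - 1) - w = -1/4 - w = -1*¼ - w = -¼ - w)
M(12) + Y(I(2, -3))*(-37) = 12 + (-¼ - I*√6/8)*(-37) = 12 + (37/4 + 37*I*√6/8) = 85/4 + 37*I*√6/8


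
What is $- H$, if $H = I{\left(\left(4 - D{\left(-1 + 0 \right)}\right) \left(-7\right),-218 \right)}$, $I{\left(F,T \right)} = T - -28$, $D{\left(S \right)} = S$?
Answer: $190$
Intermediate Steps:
$I{\left(F,T \right)} = 28 + T$ ($I{\left(F,T \right)} = T + 28 = 28 + T$)
$H = -190$ ($H = 28 - 218 = -190$)
$- H = \left(-1\right) \left(-190\right) = 190$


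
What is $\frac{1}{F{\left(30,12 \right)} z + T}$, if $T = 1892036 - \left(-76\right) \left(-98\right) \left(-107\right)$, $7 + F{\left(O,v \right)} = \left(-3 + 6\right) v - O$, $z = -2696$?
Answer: $\frac{1}{2691668} \approx 3.7152 \cdot 10^{-7}$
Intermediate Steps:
$F{\left(O,v \right)} = -7 - O + 3 v$ ($F{\left(O,v \right)} = -7 - \left(O - \left(-3 + 6\right) v\right) = -7 - \left(O - 3 v\right) = -7 - O + 3 v$)
$T = 2688972$ ($T = 1892036 - 7448 \left(-107\right) = 1892036 - -796936 = 1892036 + 796936 = 2688972$)
$\frac{1}{F{\left(30,12 \right)} z + T} = \frac{1}{\left(-7 - 30 + 3 \cdot 12\right) \left(-2696\right) + 2688972} = \frac{1}{\left(-7 - 30 + 36\right) \left(-2696\right) + 2688972} = \frac{1}{\left(-1\right) \left(-2696\right) + 2688972} = \frac{1}{2696 + 2688972} = \frac{1}{2691668}$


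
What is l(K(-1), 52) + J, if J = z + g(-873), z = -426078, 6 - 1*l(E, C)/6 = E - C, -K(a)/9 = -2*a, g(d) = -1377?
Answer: -426999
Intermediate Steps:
K(a) = 18*a (K(a) = -(-18)*a = 18*a)
l(E, C) = 36 - 6*E + 6*C (l(E, C) = 36 - 6*(E - C) = 36 + (-6*E + 6*C) = 36 - 6*E + 6*C)
J = -427455 (J = -426078 - 1377 = -427455)
l(K(-1), 52) + J = (36 - 108*(-1) + 6*52) - 427455 = (36 - 6*(-18) + 312) - 427455 = (36 + 108 + 312) - 427455 = 456 - 427455 = -426999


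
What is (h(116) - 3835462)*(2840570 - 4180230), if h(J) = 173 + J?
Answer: 5137827861180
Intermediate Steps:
(h(116) - 3835462)*(2840570 - 4180230) = ((173 + 116) - 3835462)*(2840570 - 4180230) = (289 - 3835462)*(-1339660) = -3835173*(-1339660) = 5137827861180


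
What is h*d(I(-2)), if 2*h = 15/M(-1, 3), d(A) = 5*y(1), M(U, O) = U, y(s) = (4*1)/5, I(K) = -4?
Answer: -30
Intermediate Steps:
y(s) = 4/5 (y(s) = 4*(1/5) = 4/5)
d(A) = 4 (d(A) = 5*(4/5) = 4)
h = -15/2 (h = (15/(-1))/2 = (15*(-1))/2 = (1/2)*(-15) = -15/2 ≈ -7.5000)
h*d(I(-2)) = -15/2*4 = -30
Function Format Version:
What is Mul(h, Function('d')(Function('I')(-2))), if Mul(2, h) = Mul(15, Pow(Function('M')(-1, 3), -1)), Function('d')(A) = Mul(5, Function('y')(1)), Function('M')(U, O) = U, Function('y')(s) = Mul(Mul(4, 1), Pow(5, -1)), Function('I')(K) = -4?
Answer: -30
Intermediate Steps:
Function('y')(s) = Rational(4, 5) (Function('y')(s) = Mul(4, Rational(1, 5)) = Rational(4, 5))
Function('d')(A) = 4 (Function('d')(A) = Mul(5, Rational(4, 5)) = 4)
h = Rational(-15, 2) (h = Mul(Rational(1, 2), Mul(15, Pow(-1, -1))) = Mul(Rational(1, 2), Mul(15, -1)) = Mul(Rational(1, 2), -15) = Rational(-15, 2) ≈ -7.5000)
Mul(h, Function('d')(Function('I')(-2))) = Mul(Rational(-15, 2), 4) = -30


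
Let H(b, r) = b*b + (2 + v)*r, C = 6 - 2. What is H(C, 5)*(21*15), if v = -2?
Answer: 5040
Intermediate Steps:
C = 4
H(b, r) = b² (H(b, r) = b*b + (2 - 2)*r = b² + 0*r = b² + 0 = b²)
H(C, 5)*(21*15) = 4²*(21*15) = 16*315 = 5040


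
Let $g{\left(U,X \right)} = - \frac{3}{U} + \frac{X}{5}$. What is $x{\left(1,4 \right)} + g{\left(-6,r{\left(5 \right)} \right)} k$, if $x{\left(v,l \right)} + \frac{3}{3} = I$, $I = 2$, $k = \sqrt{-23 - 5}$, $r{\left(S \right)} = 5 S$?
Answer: $1 + 11 i \sqrt{7} \approx 1.0 + 29.103 i$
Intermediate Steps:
$g{\left(U,X \right)} = - \frac{3}{U} + \frac{X}{5}$ ($g{\left(U,X \right)} = - \frac{3}{U} + X \frac{1}{5} = - \frac{3}{U} + \frac{X}{5}$)
$k = 2 i \sqrt{7}$ ($k = \sqrt{-28} = 2 i \sqrt{7} \approx 5.2915 i$)
$x{\left(v,l \right)} = 1$ ($x{\left(v,l \right)} = -1 + 2 = 1$)
$x{\left(1,4 \right)} + g{\left(-6,r{\left(5 \right)} \right)} k = 1 + \left(- \frac{3}{-6} + \frac{5 \cdot 5}{5}\right) 2 i \sqrt{7} = 1 + \left(\left(-3\right) \left(- \frac{1}{6}\right) + \frac{1}{5} \cdot 25\right) 2 i \sqrt{7} = 1 + \left(\frac{1}{2} + 5\right) 2 i \sqrt{7} = 1 + \frac{11 \cdot 2 i \sqrt{7}}{2} = 1 + 11 i \sqrt{7}$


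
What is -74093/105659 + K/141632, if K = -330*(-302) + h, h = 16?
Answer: 9431677/3741173872 ≈ 0.0025210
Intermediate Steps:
K = 99676 (K = -330*(-302) + 16 = 99660 + 16 = 99676)
-74093/105659 + K/141632 = -74093/105659 + 99676/141632 = -74093*1/105659 + 99676*(1/141632) = -74093/105659 + 24919/35408 = 9431677/3741173872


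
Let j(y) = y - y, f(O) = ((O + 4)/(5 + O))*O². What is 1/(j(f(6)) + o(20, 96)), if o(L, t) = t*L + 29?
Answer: 1/1949 ≈ 0.00051308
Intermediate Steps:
f(O) = O²*(4 + O)/(5 + O) (f(O) = ((4 + O)/(5 + O))*O² = O²*(4 + O)/(5 + O))
o(L, t) = 29 + L*t (o(L, t) = L*t + 29 = 29 + L*t)
j(y) = 0
1/(j(f(6)) + o(20, 96)) = 1/(0 + (29 + 20*96)) = 1/(0 + (29 + 1920)) = 1/(0 + 1949) = 1/1949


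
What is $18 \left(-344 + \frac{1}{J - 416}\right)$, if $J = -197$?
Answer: $- \frac{3795714}{613} \approx -6192.0$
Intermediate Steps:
$18 \left(-344 + \frac{1}{J - 416}\right) = 18 \left(-344 + \frac{1}{-197 - 416}\right) = 18 \left(-344 + \frac{1}{-613}\right) = 18 \left(-344 - \frac{1}{613}\right) = 18 \left(- \frac{210873}{613}\right) = - \frac{3795714}{613}$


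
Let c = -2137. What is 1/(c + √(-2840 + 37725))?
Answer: -2137/4531884 - √34885/4531884 ≈ -0.00051276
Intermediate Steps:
1/(c + √(-2840 + 37725)) = 1/(-2137 + √(-2840 + 37725)) = 1/(-2137 + √34885)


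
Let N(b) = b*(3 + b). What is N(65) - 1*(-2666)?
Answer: 7086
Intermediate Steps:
N(65) - 1*(-2666) = 65*(3 + 65) - 1*(-2666) = 65*68 + 2666 = 4420 + 2666 = 7086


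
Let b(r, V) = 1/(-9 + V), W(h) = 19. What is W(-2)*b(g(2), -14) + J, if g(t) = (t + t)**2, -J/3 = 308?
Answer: -21271/23 ≈ -924.83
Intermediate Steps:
J = -924 (J = -3*308 = -924)
g(t) = 4*t**2 (g(t) = (2*t)**2 = 4*t**2)
W(-2)*b(g(2), -14) + J = 19/(-9 - 14) - 924 = 19/(-23) - 924 = 19*(-1/23) - 924 = -19/23 - 924 = -21271/23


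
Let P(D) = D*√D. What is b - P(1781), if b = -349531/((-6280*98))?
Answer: 49933/87920 - 1781*√1781 ≈ -75161.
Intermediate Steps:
b = 49933/87920 (b = -349531/(-615440) = -349531*(-1/615440) = 49933/87920 ≈ 0.56794)
P(D) = D^(3/2)
b - P(1781) = 49933/87920 - 1781^(3/2) = 49933/87920 - 1781*√1781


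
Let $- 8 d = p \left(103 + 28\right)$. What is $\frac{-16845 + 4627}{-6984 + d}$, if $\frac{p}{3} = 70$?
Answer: $\frac{48872}{41691} \approx 1.1722$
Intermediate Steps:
$p = 210$ ($p = 3 \cdot 70 = 210$)
$d = - \frac{13755}{4}$ ($d = - \frac{210 \left(103 + 28\right)}{8} = - \frac{210 \cdot 131}{8} = \left(- \frac{1}{8}\right) 27510 = - \frac{13755}{4} \approx -3438.8$)
$\frac{-16845 + 4627}{-6984 + d} = \frac{-16845 + 4627}{-6984 - \frac{13755}{4}} = - \frac{12218}{- \frac{41691}{4}} = \left(-12218\right) \left(- \frac{4}{41691}\right) = \frac{48872}{41691}$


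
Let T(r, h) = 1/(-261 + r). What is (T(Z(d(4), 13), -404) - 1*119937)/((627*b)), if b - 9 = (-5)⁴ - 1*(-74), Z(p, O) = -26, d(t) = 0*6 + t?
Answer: -452920/1676367 ≈ -0.27018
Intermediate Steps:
d(t) = t (d(t) = 0 + t = t)
b = 708 (b = 9 + ((-5)⁴ - 1*(-74)) = 9 + (625 + 74) = 9 + 699 = 708)
(T(Z(d(4), 13), -404) - 1*119937)/((627*b)) = (1/(-261 - 26) - 1*119937)/((627*708)) = (1/(-287) - 119937)/443916 = (-1/287 - 119937)*(1/443916) = -34421920/287*1/443916 = -452920/1676367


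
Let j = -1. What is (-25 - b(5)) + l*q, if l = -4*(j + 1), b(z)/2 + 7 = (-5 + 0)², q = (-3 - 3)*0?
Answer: -61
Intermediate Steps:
q = 0 (q = -6*0 = 0)
b(z) = 36 (b(z) = -14 + 2*(-5 + 0)² = -14 + 2*(-5)² = -14 + 2*25 = -14 + 50 = 36)
l = 0 (l = -4*(-1 + 1) = -4*0 = 0)
(-25 - b(5)) + l*q = (-25 - 1*36) + 0*0 = (-25 - 36) + 0 = -61 + 0 = -61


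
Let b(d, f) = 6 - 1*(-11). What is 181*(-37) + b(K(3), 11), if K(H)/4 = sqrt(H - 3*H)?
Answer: -6680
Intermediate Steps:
K(H) = 4*sqrt(2)*sqrt(-H) (K(H) = 4*sqrt(H - 3*H) = 4*sqrt(-2*H) = 4*(sqrt(2)*sqrt(-H)) = 4*sqrt(2)*sqrt(-H))
b(d, f) = 17 (b(d, f) = 6 + 11 = 17)
181*(-37) + b(K(3), 11) = 181*(-37) + 17 = -6697 + 17 = -6680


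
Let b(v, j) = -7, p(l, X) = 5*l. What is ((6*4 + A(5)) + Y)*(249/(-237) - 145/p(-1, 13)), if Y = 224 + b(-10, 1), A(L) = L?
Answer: 543168/79 ≈ 6875.5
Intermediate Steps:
Y = 217 (Y = 224 - 7 = 217)
((6*4 + A(5)) + Y)*(249/(-237) - 145/p(-1, 13)) = ((6*4 + 5) + 217)*(249/(-237) - 145/(5*(-1))) = ((24 + 5) + 217)*(249*(-1/237) - 145/(-5)) = (29 + 217)*(-83/79 - 145*(-1/5)) = 246*(-83/79 + 29) = 246*(2208/79) = 543168/79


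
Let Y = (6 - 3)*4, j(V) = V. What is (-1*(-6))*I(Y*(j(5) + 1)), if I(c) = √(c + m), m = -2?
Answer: 6*√70 ≈ 50.200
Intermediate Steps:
Y = 12 (Y = 3*4 = 12)
I(c) = √(-2 + c) (I(c) = √(c - 2) = √(-2 + c))
(-1*(-6))*I(Y*(j(5) + 1)) = (-1*(-6))*√(-2 + 12*(5 + 1)) = 6*√(-2 + 12*6) = 6*√(-2 + 72) = 6*√70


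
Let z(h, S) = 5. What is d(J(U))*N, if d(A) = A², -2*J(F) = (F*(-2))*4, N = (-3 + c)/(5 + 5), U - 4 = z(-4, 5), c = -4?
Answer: -4536/5 ≈ -907.20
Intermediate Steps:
U = 9 (U = 4 + 5 = 9)
N = -7/10 (N = (-3 - 4)/(5 + 5) = -7/10 ≈ -0.70000)
J(F) = 4*F (J(F) = -F*(-2)*4/2 = -(-2*F)*4/2 = -(-4)*F = 4*F)
d(J(U))*N = (4*9)²*(-7/10) = 36²*(-7/10) = 1296*(-7/10) = -4536/5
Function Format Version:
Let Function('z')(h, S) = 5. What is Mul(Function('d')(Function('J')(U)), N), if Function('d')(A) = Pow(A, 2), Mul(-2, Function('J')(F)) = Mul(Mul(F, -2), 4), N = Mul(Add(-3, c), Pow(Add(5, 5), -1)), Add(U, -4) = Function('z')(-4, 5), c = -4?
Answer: Rational(-4536, 5) ≈ -907.20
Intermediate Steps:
U = 9 (U = Add(4, 5) = 9)
N = Rational(-7, 10) (N = Mul(Add(-3, -4), Pow(Add(5, 5), -1)) = Mul(-7, Pow(10, -1)) = Mul(-7, Rational(1, 10)) = Rational(-7, 10) ≈ -0.70000)
Function('J')(F) = Mul(4, F) (Function('J')(F) = Mul(Rational(-1, 2), Mul(Mul(F, -2), 4)) = Mul(Rational(-1, 2), Mul(Mul(-2, F), 4)) = Mul(Rational(-1, 2), Mul(-8, F)) = Mul(4, F))
Mul(Function('d')(Function('J')(U)), N) = Mul(Pow(Mul(4, 9), 2), Rational(-7, 10)) = Mul(Pow(36, 2), Rational(-7, 10)) = Mul(1296, Rational(-7, 10)) = Rational(-4536, 5)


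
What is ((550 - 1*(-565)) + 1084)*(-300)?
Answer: -659700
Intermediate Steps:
((550 - 1*(-565)) + 1084)*(-300) = ((550 + 565) + 1084)*(-300) = (1115 + 1084)*(-300) = 2199*(-300) = -659700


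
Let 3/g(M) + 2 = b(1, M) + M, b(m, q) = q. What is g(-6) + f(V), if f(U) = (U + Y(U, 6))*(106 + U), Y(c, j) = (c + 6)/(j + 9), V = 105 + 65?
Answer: 3511073/70 ≈ 50158.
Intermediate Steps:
V = 170
Y(c, j) = (6 + c)/(9 + j)
f(U) = (106 + U)*(⅖ + 16*U/15) (f(U) = (U + (6 + U)/(9 + 6))*(106 + U) = (U + (6 + U)/15)*(106 + U) = (U + (⅖ + U/15))*(106 + U) = (⅖ + 16*U/15)*(106 + U) = (106 + U)*(⅖ + 16*U/15))
g(M) = 3/(-2 + 2*M) (g(M) = 3/(-2 + (M + M)) = 3/(-2 + 2*M))
g(-6) + f(V) = 3/(2*(-1 - 6)) + (212/5 + (16/15)*170² + (1702/15)*170) = (3/2)/(-7) + (212/5 + (16/15)*28900 + 57868/3) = (3/2)*(-⅐) + (212/5 + 92480/3 + 57868/3) = -3/14 + 250792/5 = 3511073/70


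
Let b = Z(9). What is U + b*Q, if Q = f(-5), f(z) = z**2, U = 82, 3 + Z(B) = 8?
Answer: 207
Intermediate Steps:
Z(B) = 5 (Z(B) = -3 + 8 = 5)
Q = 25 (Q = (-5)**2 = 25)
b = 5
U + b*Q = 82 + 5*25 = 82 + 125 = 207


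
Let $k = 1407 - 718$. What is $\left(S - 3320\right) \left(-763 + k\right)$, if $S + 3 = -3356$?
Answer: $494246$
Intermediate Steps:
$S = -3359$ ($S = -3 - 3356 = -3359$)
$k = 689$ ($k = 1407 - 718 = 689$)
$\left(S - 3320\right) \left(-763 + k\right) = \left(-3359 - 3320\right) \left(-763 + 689\right) = \left(-6679\right) \left(-74\right) = 494246$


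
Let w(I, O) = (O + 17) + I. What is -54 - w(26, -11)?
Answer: -86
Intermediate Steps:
w(I, O) = 17 + I + O (w(I, O) = (17 + O) + I = 17 + I + O)
-54 - w(26, -11) = -54 - (17 + 26 - 11) = -54 - 1*32 = -54 - 32 = -86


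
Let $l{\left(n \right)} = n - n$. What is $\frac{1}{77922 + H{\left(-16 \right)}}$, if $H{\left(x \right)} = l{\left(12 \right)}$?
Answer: $\frac{1}{77922} \approx 1.2833 \cdot 10^{-5}$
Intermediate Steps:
$l{\left(n \right)} = 0$
$H{\left(x \right)} = 0$
$\frac{1}{77922 + H{\left(-16 \right)}} = \frac{1}{77922 + 0} = \frac{1}{77922}$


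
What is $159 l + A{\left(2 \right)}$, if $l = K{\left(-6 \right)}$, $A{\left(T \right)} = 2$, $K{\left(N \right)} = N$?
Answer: $-952$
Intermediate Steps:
$l = -6$
$159 l + A{\left(2 \right)} = 159 \left(-6\right) + 2 = -954 + 2 = -952$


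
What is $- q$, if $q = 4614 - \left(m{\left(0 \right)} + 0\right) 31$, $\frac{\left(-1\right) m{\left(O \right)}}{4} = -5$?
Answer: $-3994$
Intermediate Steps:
$m{\left(O \right)} = 20$ ($m{\left(O \right)} = \left(-4\right) \left(-5\right) = 20$)
$q = 3994$ ($q = 4614 - \left(20 + 0\right) 31 = 4614 - 20 \cdot 31 = 4614 - 620 = 3994$)
$- q = \left(-1\right) 3994 = -3994$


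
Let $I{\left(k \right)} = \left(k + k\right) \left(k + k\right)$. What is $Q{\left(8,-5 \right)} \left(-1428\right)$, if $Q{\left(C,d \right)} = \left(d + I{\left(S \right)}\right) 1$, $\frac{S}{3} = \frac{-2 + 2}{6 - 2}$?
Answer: $7140$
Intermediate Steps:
$S = 0$ ($S = 3 \frac{-2 + 2}{6 - 2} = 3 \cdot \frac{0}{4} = 3 \cdot 0 \cdot \frac{1}{4} = 3 \cdot 0 = 0$)
$I{\left(k \right)} = 4 k^{2}$ ($I{\left(k \right)} = 2 k 2 k = 4 k^{2}$)
$Q{\left(C,d \right)} = d$ ($Q{\left(C,d \right)} = \left(d + 4 \cdot 0^{2}\right) 1 = \left(d + 4 \cdot 0\right) 1 = \left(d + 0\right) 1 = d 1 = d$)
$Q{\left(8,-5 \right)} \left(-1428\right) = \left(-5\right) \left(-1428\right) = 7140$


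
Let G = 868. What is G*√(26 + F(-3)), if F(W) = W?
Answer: 868*√23 ≈ 4162.8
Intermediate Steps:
G*√(26 + F(-3)) = 868*√(26 - 3) = 868*√23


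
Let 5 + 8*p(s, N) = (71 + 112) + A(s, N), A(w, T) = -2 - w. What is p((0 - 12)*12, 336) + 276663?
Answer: 276703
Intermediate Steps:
p(s, N) = 22 - s/8 (p(s, N) = -5/8 + ((71 + 112) + (-2 - s))/8 = -5/8 + (183 + (-2 - s))/8 = -5/8 + (181 - s)/8 = -5/8 + (181/8 - s/8) = 22 - s/8)
p((0 - 12)*12, 336) + 276663 = (22 - (0 - 12)*12/8) + 276663 = (22 - (-3)*12/2) + 276663 = (22 - 1/8*(-144)) + 276663 = (22 + 18) + 276663 = 40 + 276663 = 276703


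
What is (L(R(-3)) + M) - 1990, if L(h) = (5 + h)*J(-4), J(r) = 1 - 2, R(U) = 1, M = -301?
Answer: -2297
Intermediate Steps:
J(r) = -1
L(h) = -5 - h (L(h) = (5 + h)*(-1) = -5 - h)
(L(R(-3)) + M) - 1990 = ((-5 - 1*1) - 301) - 1990 = ((-5 - 1) - 301) - 1990 = (-6 - 301) - 1990 = -307 - 1990 = -2297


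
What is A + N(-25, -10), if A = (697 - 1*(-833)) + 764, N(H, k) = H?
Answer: 2269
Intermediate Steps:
A = 2294 (A = (697 + 833) + 764 = 1530 + 764 = 2294)
A + N(-25, -10) = 2294 - 25 = 2269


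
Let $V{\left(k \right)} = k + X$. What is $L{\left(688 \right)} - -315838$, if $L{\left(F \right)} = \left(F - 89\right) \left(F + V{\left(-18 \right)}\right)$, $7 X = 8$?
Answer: $\frac{5024968}{7} \approx 7.1785 \cdot 10^{5}$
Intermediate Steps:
$X = \frac{8}{7}$ ($X = \frac{1}{7} \cdot 8 = \frac{8}{7} \approx 1.1429$)
$V{\left(k \right)} = \frac{8}{7} + k$ ($V{\left(k \right)} = k + \frac{8}{7} = \frac{8}{7} + k$)
$L{\left(F \right)} = \left(-89 + F\right) \left(- \frac{118}{7} + F\right)$ ($L{\left(F \right)} = \left(F - 89\right) \left(F + \left(\frac{8}{7} - 18\right)\right) = \left(-89 + F\right) \left(F - \frac{118}{7}\right) = \left(-89 + F\right) \left(- \frac{118}{7} + F\right)$)
$L{\left(688 \right)} - -315838 = \left(\frac{10502}{7} + 688^{2} - \frac{509808}{7}\right) - -315838 = \left(\frac{10502}{7} + 473344 - \frac{509808}{7}\right) + 315838 = \frac{2814102}{7} + 315838 = \frac{5024968}{7}$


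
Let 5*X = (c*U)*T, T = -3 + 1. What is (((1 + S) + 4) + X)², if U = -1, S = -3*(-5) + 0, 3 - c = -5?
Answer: 13456/25 ≈ 538.24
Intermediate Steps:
c = 8 (c = 3 - 1*(-5) = 3 + 5 = 8)
S = 15 (S = 15 + 0 = 15)
T = -2
X = 16/5 (X = ((8*(-1))*(-2))/5 = (-8*(-2))/5 = (⅕)*16 = 16/5 ≈ 3.2000)
(((1 + S) + 4) + X)² = (((1 + 15) + 4) + 16/5)² = ((16 + 4) + 16/5)² = (20 + 16/5)² = (116/5)² = 13456/25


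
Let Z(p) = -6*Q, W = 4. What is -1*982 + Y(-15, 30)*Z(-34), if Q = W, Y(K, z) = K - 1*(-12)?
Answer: -910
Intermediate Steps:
Y(K, z) = 12 + K (Y(K, z) = K + 12 = 12 + K)
Q = 4
Z(p) = -24 (Z(p) = -6*4 = -24)
-1*982 + Y(-15, 30)*Z(-34) = -1*982 + (12 - 15)*(-24) = -982 - 3*(-24) = -982 + 72 = -910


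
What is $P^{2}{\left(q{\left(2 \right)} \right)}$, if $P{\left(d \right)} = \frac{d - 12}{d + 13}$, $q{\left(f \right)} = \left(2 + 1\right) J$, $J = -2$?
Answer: $\frac{324}{49} \approx 6.6122$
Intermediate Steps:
$q{\left(f \right)} = -6$ ($q{\left(f \right)} = \left(2 + 1\right) \left(-2\right) = 3 \left(-2\right) = -6$)
$P{\left(d \right)} = \frac{-12 + d}{13 + d}$
$P^{2}{\left(q{\left(2 \right)} \right)} = \left(\frac{-12 - 6}{13 - 6}\right)^{2} = \left(\frac{1}{7} \left(-18\right)\right)^{2} = \left(- \frac{18}{7}\right)^{2} = \frac{324}{49}$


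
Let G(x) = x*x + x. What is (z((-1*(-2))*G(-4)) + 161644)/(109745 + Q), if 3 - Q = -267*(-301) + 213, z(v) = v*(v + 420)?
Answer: 43075/7292 ≈ 5.9072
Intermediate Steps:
G(x) = x + x**2 (G(x) = x**2 + x = x + x**2)
z(v) = v*(420 + v)
Q = -80577 (Q = 3 - (-267*(-301) + 213) = 3 - (80367 + 213) = 3 - 1*80580 = 3 - 80580 = -80577)
(z((-1*(-2))*G(-4)) + 161644)/(109745 + Q) = (((-1*(-2))*(-4*(1 - 4)))*(420 + (-1*(-2))*(-4*(1 - 4))) + 161644)/(109745 - 80577) = ((2*(-4*(-3)))*(420 + 2*(-4*(-3))) + 161644)/29168 = ((2*12)*(420 + 2*12) + 161644)*(1/29168) = (24*(420 + 24) + 161644)*(1/29168) = (24*444 + 161644)*(1/29168) = (10656 + 161644)*(1/29168) = 172300*(1/29168) = 43075/7292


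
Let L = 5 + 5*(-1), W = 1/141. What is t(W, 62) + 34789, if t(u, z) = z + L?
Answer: 34851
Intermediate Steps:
W = 1/141 ≈ 0.0070922
L = 0 (L = 5 - 5 = 0)
t(u, z) = z (t(u, z) = z + 0 = z)
t(W, 62) + 34789 = 62 + 34789 = 34851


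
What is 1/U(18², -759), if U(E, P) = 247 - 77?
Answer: 1/170 ≈ 0.0058824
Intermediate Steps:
U(E, P) = 170
1/U(18², -759) = 1/170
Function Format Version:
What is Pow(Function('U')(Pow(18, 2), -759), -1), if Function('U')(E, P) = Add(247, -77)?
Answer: Rational(1, 170) ≈ 0.0058824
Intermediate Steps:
Function('U')(E, P) = 170
Pow(Function('U')(Pow(18, 2), -759), -1) = Pow(170, -1) = Rational(1, 170)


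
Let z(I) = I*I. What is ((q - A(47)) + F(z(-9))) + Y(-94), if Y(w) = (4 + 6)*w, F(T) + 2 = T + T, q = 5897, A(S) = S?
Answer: 5070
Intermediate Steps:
z(I) = I²
F(T) = -2 + 2*T (F(T) = -2 + (T + T) = -2 + 2*T)
Y(w) = 10*w
((q - A(47)) + F(z(-9))) + Y(-94) = ((5897 - 1*47) + (-2 + 2*(-9)²)) + 10*(-94) = ((5897 - 47) + (-2 + 2*81)) - 940 = (5850 + (-2 + 162)) - 940 = (5850 + 160) - 940 = 6010 - 940 = 5070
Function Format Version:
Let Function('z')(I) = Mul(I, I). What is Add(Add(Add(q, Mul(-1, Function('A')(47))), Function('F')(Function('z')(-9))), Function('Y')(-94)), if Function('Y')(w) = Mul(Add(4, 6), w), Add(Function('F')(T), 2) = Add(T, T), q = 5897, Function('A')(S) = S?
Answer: 5070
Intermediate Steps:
Function('z')(I) = Pow(I, 2)
Function('F')(T) = Add(-2, Mul(2, T)) (Function('F')(T) = Add(-2, Add(T, T)) = Add(-2, Mul(2, T)))
Function('Y')(w) = Mul(10, w)
Add(Add(Add(q, Mul(-1, Function('A')(47))), Function('F')(Function('z')(-9))), Function('Y')(-94)) = Add(Add(Add(5897, Mul(-1, 47)), Add(-2, Mul(2, Pow(-9, 2)))), Mul(10, -94)) = Add(Add(Add(5897, -47), Add(-2, Mul(2, 81))), -940) = Add(Add(5850, Add(-2, 162)), -940) = Add(Add(5850, 160), -940) = Add(6010, -940) = 5070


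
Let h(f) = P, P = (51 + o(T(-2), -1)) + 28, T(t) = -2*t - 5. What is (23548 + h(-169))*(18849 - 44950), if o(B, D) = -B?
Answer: -616714428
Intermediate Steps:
T(t) = -5 - 2*t
P = 80 (P = (51 - (-5 - 2*(-2))) + 28 = (51 - (-5 + 4)) + 28 = (51 - 1*(-1)) + 28 = (51 + 1) + 28 = 52 + 28 = 80)
h(f) = 80
(23548 + h(-169))*(18849 - 44950) = (23548 + 80)*(18849 - 44950) = 23628*(-26101) = -616714428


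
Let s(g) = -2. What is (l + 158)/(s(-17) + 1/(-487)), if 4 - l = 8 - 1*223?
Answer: -14123/75 ≈ -188.31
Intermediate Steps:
l = 219 (l = 4 - (8 - 1*223) = 4 - (8 - 223) = 4 - 1*(-215) = 4 + 215 = 219)
(l + 158)/(s(-17) + 1/(-487)) = (219 + 158)/(-2 + 1/(-487)) = 377/(-2 - 1/487) = 377/(-975/487) = 377*(-487/975) = -14123/75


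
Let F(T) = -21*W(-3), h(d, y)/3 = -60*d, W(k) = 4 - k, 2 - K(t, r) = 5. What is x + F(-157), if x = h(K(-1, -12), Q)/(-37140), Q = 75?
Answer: -91002/619 ≈ -147.01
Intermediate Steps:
K(t, r) = -3 (K(t, r) = 2 - 1*5 = 2 - 5 = -3)
h(d, y) = -180*d (h(d, y) = 3*(-60*d) = -180*d)
x = -9/619 (x = -180*(-3)/(-37140) = 540*(-1/37140) = -9/619 ≈ -0.014540)
F(T) = -147 (F(T) = -21*(4 - 1*(-3)) = -21*(4 + 3) = -21*7 = -147)
x + F(-157) = -9/619 - 147 = -91002/619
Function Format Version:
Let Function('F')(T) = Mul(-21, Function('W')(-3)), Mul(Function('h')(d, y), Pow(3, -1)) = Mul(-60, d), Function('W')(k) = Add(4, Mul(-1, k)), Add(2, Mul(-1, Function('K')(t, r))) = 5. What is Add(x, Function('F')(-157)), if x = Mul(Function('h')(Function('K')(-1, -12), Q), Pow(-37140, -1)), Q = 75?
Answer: Rational(-91002, 619) ≈ -147.01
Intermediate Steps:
Function('K')(t, r) = -3 (Function('K')(t, r) = Add(2, Mul(-1, 5)) = Add(2, -5) = -3)
Function('h')(d, y) = Mul(-180, d) (Function('h')(d, y) = Mul(3, Mul(-60, d)) = Mul(-180, d))
x = Rational(-9, 619) (x = Mul(Mul(-180, -3), Pow(-37140, -1)) = Mul(540, Rational(-1, 37140)) = Rational(-9, 619) ≈ -0.014540)
Function('F')(T) = -147 (Function('F')(T) = Mul(-21, Add(4, Mul(-1, -3))) = Mul(-21, Add(4, 3)) = Mul(-21, 7) = -147)
Add(x, Function('F')(-157)) = Add(Rational(-9, 619), -147) = Rational(-91002, 619)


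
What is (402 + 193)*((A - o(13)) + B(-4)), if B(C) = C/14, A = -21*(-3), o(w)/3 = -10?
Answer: 55165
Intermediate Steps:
o(w) = -30 (o(w) = 3*(-10) = -30)
A = 63
B(C) = C/14 (B(C) = C*(1/14) = C/14)
(402 + 193)*((A - o(13)) + B(-4)) = (402 + 193)*((63 - 1*(-30)) + (1/14)*(-4)) = 595*((63 + 30) - 2/7) = 595*(93 - 2/7) = 595*(649/7) = 55165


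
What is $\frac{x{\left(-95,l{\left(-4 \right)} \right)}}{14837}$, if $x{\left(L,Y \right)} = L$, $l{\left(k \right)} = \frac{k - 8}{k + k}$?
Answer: $- \frac{95}{14837} \approx -0.0064029$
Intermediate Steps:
$l{\left(k \right)} = \frac{-8 + k}{2 k}$
$\frac{x{\left(-95,l{\left(-4 \right)} \right)}}{14837} = - \frac{95}{14837}$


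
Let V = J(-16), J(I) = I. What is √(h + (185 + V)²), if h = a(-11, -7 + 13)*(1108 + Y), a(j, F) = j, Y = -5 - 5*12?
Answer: 8*√267 ≈ 130.72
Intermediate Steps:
V = -16
Y = -65 (Y = -5 - 60 = -65)
h = -11473 (h = -11*(1108 - 65) = -11*1043 = -11473)
√(h + (185 + V)²) = √(-11473 + (185 - 16)²) = √(-11473 + 169²) = √(-11473 + 28561) = √17088 = 8*√267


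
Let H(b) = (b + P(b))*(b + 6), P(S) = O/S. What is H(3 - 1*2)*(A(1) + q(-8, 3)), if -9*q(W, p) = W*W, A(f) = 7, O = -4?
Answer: 7/3 ≈ 2.3333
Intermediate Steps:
P(S) = -4/S
q(W, p) = -W²/9 (q(W, p) = -W*W/9 = -W²/9)
H(b) = (6 + b)*(b - 4/b) (H(b) = (b - 4/b)*(b + 6) = (b - 4/b)*(6 + b) = (6 + b)*(b - 4/b))
H(3 - 1*2)*(A(1) + q(-8, 3)) = (-4 + (3 - 1*2)² - 24/(3 - 1*2) + 6*(3 - 1*2))*(7 - ⅑*(-8)²) = (-4 + (3 - 2)² - 24/(3 - 2) + 6*(3 - 2))*(7 - ⅑*64) = (-4 + 1² - 24/1 + 6*1)*(7 - 64/9) = (-4 + 1 - 24*1 + 6)*(-⅑) = (-4 + 1 - 24 + 6)*(-⅑) = -21*(-⅑) = 7/3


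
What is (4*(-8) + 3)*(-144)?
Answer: 4176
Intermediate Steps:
(4*(-8) + 3)*(-144) = (-32 + 3)*(-144) = -29*(-144) = 4176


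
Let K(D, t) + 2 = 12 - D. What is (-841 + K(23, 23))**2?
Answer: 729316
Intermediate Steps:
K(D, t) = 10 - D (K(D, t) = -2 + (12 - D) = 10 - D)
(-841 + K(23, 23))**2 = (-841 + (10 - 1*23))**2 = (-841 + (10 - 23))**2 = (-841 - 13)**2 = (-854)**2 = 729316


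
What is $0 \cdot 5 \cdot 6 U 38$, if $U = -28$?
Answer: $0$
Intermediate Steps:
$0 \cdot 5 \cdot 6 U 38 = 0 \cdot 5 \cdot 6 \left(-28\right) 38 = 0 \cdot 6 \left(-28\right) 38 = 0 \left(-28\right) 38 = 0 \cdot 38 = 0$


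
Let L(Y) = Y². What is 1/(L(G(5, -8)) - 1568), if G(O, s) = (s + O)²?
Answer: -1/1487 ≈ -0.00067249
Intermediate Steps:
G(O, s) = (O + s)²
1/(L(G(5, -8)) - 1568) = 1/(((5 - 8)²)² - 1568) = 1/(((-3)²)² - 1568) = 1/(9² - 1568) = 1/(81 - 1568) = 1/(-1487) = -1/1487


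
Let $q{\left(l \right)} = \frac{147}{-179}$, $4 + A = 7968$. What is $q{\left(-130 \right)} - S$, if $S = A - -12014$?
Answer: $- \frac{3576209}{179} \approx -19979.0$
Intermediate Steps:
$A = 7964$ ($A = -4 + 7968 = 7964$)
$q{\left(l \right)} = - \frac{147}{179}$ ($q{\left(l \right)} = 147 \left(- \frac{1}{179}\right) = - \frac{147}{179}$)
$S = 19978$ ($S = 7964 - -12014 = 7964 + 12014 = 19978$)
$q{\left(-130 \right)} - S = - \frac{147}{179} - 19978 = - \frac{3576209}{179}$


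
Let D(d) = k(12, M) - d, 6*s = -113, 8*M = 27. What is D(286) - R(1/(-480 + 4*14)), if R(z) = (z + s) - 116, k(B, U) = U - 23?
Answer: -54311/318 ≈ -170.79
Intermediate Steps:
M = 27/8 (M = (1/8)*27 = 27/8 ≈ 3.3750)
s = -113/6 (s = (1/6)*(-113) = -113/6 ≈ -18.833)
k(B, U) = -23 + U
R(z) = -809/6 + z (R(z) = (z - 113/6) - 116 = (-113/6 + z) - 116 = -809/6 + z)
D(d) = -157/8 - d (D(d) = (-23 + 27/8) - d = -157/8 - d)
D(286) - R(1/(-480 + 4*14)) = (-157/8 - 1*286) - (-809/6 + 1/(-480 + 4*14)) = (-157/8 - 286) - (-809/6 + 1/(-480 + 56)) = -2445/8 - (-809/6 + 1/(-424)) = -2445/8 - (-809/6 - 1/424) = -2445/8 - 1*(-171511/1272) = -2445/8 + 171511/1272 = -54311/318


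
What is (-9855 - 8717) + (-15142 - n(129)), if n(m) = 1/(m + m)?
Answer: -8698213/258 ≈ -33714.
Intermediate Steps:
n(m) = 1/(2*m)
(-9855 - 8717) + (-15142 - n(129)) = (-9855 - 8717) + (-15142 - 1/(2*129)) = -18572 + (-15142 - 1/(2*129)) = -18572 + (-15142 - 1*1/258) = -18572 + (-15142 - 1/258) = -18572 - 3906637/258 = -8698213/258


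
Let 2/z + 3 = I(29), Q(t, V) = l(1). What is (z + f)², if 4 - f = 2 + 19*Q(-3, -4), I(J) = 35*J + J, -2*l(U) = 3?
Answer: 4032885025/4334724 ≈ 930.37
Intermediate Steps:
l(U) = -3/2 (l(U) = -½*3 = -3/2)
Q(t, V) = -3/2
I(J) = 36*J
z = 2/1041 (z = 2/(-3 + 36*29) = 2/(-3 + 1044) = 2/1041 ≈ 0.0019212)
f = 61/2 (f = 4 - (2 + 19*(-3/2)) = 4 - (2 - 57/2) = 4 - 1*(-53/2) = 4 + 53/2 = 61/2 ≈ 30.500)
(z + f)² = (2/1041 + 61/2)² = (63505/2082)² = 4032885025/4334724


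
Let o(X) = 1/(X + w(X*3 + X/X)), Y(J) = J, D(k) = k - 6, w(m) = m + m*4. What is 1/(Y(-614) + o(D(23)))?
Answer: -277/170077 ≈ -0.0016287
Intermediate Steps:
w(m) = 5*m (w(m) = m + 4*m = 5*m)
D(k) = -6 + k
o(X) = 1/(5 + 16*X) (o(X) = 1/(X + 5*(X*3 + X/X)) = 1/(X + 5*(3*X + 1)) = 1/(X + 5*(1 + 3*X)) = 1/(X + (5 + 15*X)) = 1/(5 + 16*X))
1/(Y(-614) + o(D(23))) = 1/(-614 + 1/(5 + 16*(-6 + 23))) = 1/(-614 + 1/(5 + 16*17)) = 1/(-614 + 1/(5 + 272)) = 1/(-614 + 1/277) = 1/(-170077/277) = -277/170077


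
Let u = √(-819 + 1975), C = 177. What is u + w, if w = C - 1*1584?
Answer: -1373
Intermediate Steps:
u = 34 (u = √1156 = 34)
w = -1407 (w = 177 - 1*1584 = 177 - 1584 = -1407)
u + w = 34 - 1407 = -1373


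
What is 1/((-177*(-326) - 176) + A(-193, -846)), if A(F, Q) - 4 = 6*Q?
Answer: 1/52454 ≈ 1.9064e-5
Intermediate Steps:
A(F, Q) = 4 + 6*Q
1/((-177*(-326) - 176) + A(-193, -846)) = 1/((-177*(-326) - 176) + (4 + 6*(-846))) = 1/((57702 - 176) + (4 - 5076)) = 1/(57526 - 5072) = 1/52454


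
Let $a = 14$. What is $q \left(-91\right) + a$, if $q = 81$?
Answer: $-7357$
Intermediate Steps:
$q \left(-91\right) + a = 81 \left(-91\right) + 14 = -7371 + 14 = -7357$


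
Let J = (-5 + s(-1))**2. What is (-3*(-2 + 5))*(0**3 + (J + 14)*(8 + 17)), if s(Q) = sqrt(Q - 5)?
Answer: -7425 + 2250*I*sqrt(6) ≈ -7425.0 + 5511.4*I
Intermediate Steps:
s(Q) = sqrt(-5 + Q)
J = (-5 + I*sqrt(6))**2 (J = (-5 + sqrt(-5 - 1))**2 = (-5 + sqrt(-6))**2 = (-5 + I*sqrt(6))**2 ≈ 19.0 - 24.495*I)
(-3*(-2 + 5))*(0**3 + (J + 14)*(8 + 17)) = (-3*(-2 + 5))*(0**3 + ((5 - I*sqrt(6))**2 + 14)*(8 + 17)) = (-3*3)*(0 + (14 + (5 - I*sqrt(6))**2)*25) = -9*(0 + (350 + 25*(5 - I*sqrt(6))**2)) = -9*(350 + 25*(5 - I*sqrt(6))**2) = -3150 - 225*(5 - I*sqrt(6))**2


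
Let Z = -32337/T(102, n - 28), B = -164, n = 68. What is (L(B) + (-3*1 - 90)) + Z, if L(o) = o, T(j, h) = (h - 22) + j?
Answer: -21059/40 ≈ -526.47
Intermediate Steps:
T(j, h) = -22 + h + j (T(j, h) = (-22 + h) + j = -22 + h + j)
Z = -10779/40 (Z = -32337/(-22 + (68 - 28) + 102) = -32337/(-22 + 40 + 102) = -32337/120 = -32337*1/120 = -10779/40 ≈ -269.48)
(L(B) + (-3*1 - 90)) + Z = (-164 + (-3*1 - 90)) - 10779/40 = (-164 + (-3 - 90)) - 10779/40 = (-164 - 93) - 10779/40 = -257 - 10779/40 = -21059/40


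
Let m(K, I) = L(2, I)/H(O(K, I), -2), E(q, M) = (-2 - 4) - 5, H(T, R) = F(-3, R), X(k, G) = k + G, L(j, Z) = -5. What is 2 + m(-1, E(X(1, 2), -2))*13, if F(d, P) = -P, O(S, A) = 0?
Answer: -61/2 ≈ -30.500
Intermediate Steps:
X(k, G) = G + k
H(T, R) = -R
E(q, M) = -11 (E(q, M) = -6 - 5 = -11)
m(K, I) = -5/2 (m(K, I) = -5/((-1*(-2))) = -5/2)
2 + m(-1, E(X(1, 2), -2))*13 = 2 - 5/2*13 = 2 - 65/2 = -61/2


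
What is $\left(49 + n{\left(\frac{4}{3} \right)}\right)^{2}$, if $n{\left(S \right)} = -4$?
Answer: $2025$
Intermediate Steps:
$\left(49 + n{\left(\frac{4}{3} \right)}\right)^{2} = \left(49 - 4\right)^{2} = 45^{2} = 2025$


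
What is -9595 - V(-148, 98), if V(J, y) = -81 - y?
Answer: -9416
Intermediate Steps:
-9595 - V(-148, 98) = -9595 - (-81 - 1*98) = -9595 - (-81 - 98) = -9595 - 1*(-179) = -9595 + 179 = -9416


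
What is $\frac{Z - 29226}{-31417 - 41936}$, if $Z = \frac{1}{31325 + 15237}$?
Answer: $\frac{1360821011}{3415462386} \approx 0.39843$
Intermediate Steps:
$Z = \frac{1}{46562} \approx 2.1477 \cdot 10^{-5}$
$\frac{Z - 29226}{-31417 - 41936} = \frac{\frac{1}{46562} - 29226}{-31417 - 41936} = - \frac{1360821011}{46562 \left(-73353\right)} = \left(- \frac{1360821011}{46562}\right) \left(- \frac{1}{73353}\right) = \frac{1360821011}{3415462386}$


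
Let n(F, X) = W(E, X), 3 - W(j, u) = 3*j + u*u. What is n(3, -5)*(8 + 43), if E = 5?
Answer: -1887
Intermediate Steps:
W(j, u) = 3 - u² - 3*j (W(j, u) = 3 - (3*j + u*u) = 3 - (3*j + u²) = 3 - (u² + 3*j) = 3 + (-u² - 3*j) = 3 - u² - 3*j)
n(F, X) = -12 - X² (n(F, X) = 3 - X² - 3*5 = 3 - X² - 15 = -12 - X²)
n(3, -5)*(8 + 43) = (-12 - 1*(-5)²)*(8 + 43) = (-12 - 1*25)*51 = (-12 - 25)*51 = -37*51 = -1887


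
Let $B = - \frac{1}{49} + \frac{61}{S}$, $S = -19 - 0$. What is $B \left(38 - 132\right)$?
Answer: $\frac{282752}{931} \approx 303.71$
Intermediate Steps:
$S = -19$ ($S = -19 + 0 = -19$)
$B = - \frac{3008}{931}$ ($B = - \frac{1}{49} + \frac{61}{-19} = \left(-1\right) \frac{1}{49} + 61 \left(- \frac{1}{19}\right) = - \frac{1}{49} - \frac{61}{19} = - \frac{3008}{931} \approx -3.2309$)
$B \left(38 - 132\right) = - \frac{3008 \left(38 - 132\right)}{931} = \left(- \frac{3008}{931}\right) \left(-94\right) = \frac{282752}{931}$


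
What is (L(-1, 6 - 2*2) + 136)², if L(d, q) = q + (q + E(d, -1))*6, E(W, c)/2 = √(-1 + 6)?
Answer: 23220 + 3600*√5 ≈ 31270.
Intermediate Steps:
E(W, c) = 2*√5 (E(W, c) = 2*√(-1 + 6) = 2*√5)
L(d, q) = 7*q + 12*√5 (L(d, q) = q + (q + 2*√5)*6 = q + (6*q + 12*√5) = 7*q + 12*√5)
(L(-1, 6 - 2*2) + 136)² = ((7*(6 - 2*2) + 12*√5) + 136)² = ((7*(6 - 4) + 12*√5) + 136)² = ((7*2 + 12*√5) + 136)² = ((14 + 12*√5) + 136)² = (150 + 12*√5)²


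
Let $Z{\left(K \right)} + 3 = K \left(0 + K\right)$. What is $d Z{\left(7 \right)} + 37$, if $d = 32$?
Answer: $1509$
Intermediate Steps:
$Z{\left(K \right)} = -3 + K^{2}$ ($Z{\left(K \right)} = -3 + K \left(0 + K\right) = -3 + K K = -3 + K^{2}$)
$d Z{\left(7 \right)} + 37 = 32 \left(-3 + 7^{2}\right) + 37 = 32 \left(-3 + 49\right) + 37 = 32 \cdot 46 + 37 = 1472 + 37 = 1509$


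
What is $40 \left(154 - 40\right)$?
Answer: $4560$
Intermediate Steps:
$40 \left(154 - 40\right) = 40 \cdot 114 = 4560$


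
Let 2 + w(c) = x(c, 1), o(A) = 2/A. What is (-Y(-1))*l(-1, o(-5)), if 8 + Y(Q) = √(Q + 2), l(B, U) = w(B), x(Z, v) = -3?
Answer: -35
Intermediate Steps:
w(c) = -5 (w(c) = -2 - 3 = -5)
l(B, U) = -5
Y(Q) = -8 + √(2 + Q) (Y(Q) = -8 + √(Q + 2) = -8 + √(2 + Q))
(-Y(-1))*l(-1, o(-5)) = -(-8 + √(2 - 1))*(-5) = -(-8 + √1)*(-5) = -(-8 + 1)*(-5) = -1*(-7)*(-5) = 7*(-5) = -35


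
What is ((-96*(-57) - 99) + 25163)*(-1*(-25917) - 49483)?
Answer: -719611376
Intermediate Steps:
((-96*(-57) - 99) + 25163)*(-1*(-25917) - 49483) = ((5472 - 99) + 25163)*(25917 - 49483) = (5373 + 25163)*(-23566) = 30536*(-23566) = -719611376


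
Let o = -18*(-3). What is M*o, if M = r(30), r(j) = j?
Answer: 1620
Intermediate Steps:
M = 30
o = 54
M*o = 30*54 = 1620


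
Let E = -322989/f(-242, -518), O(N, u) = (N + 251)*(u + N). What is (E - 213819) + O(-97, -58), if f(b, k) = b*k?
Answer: -29796065273/125356 ≈ -2.3769e+5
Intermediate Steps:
O(N, u) = (251 + N)*(N + u)
E = -322989/125356 (E = -322989/((-242*(-518))) = -322989/125356 ≈ -2.5766)
(E - 213819) + O(-97, -58) = (-322989/125356 - 213819) + ((-97)² + 251*(-97) + 251*(-58) - 97*(-58)) = -26803817553/125356 + (9409 - 24347 - 14558 + 5626) = -26803817553/125356 - 23870 = -29796065273/125356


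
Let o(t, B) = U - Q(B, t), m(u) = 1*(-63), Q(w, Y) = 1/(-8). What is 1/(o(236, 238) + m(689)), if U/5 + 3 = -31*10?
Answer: -8/13023 ≈ -0.00061430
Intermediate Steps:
U = -1565 (U = -15 + 5*(-31*10) = -15 + 5*(-310) = -15 - 1550 = -1565)
Q(w, Y) = -⅛
m(u) = -63
o(t, B) = -12519/8 (o(t, B) = -1565 - 1*(-⅛) = -1565 + ⅛ = -12519/8)
1/(o(236, 238) + m(689)) = 1/(-12519/8 - 63) = 1/(-13023/8) = -8/13023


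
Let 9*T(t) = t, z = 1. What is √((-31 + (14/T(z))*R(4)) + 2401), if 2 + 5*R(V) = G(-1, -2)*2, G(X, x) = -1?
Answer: √56730/5 ≈ 47.636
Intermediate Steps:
T(t) = t/9
R(V) = -⅘ (R(V) = -⅖ + (-1*2)/5 = -⅖ + (⅕)*(-2) = -⅖ - ⅖ = -⅘)
√((-31 + (14/T(z))*R(4)) + 2401) = √((-31 + (14/(((⅑)*1)))*(-⅘)) + 2401) = √((-31 + (14/(⅑))*(-⅘)) + 2401) = √((-31 + (14*9)*(-⅘)) + 2401) = √((-31 + 126*(-⅘)) + 2401) = √((-31 - 504/5) + 2401) = √(-659/5 + 2401) = √(11346/5) = √56730/5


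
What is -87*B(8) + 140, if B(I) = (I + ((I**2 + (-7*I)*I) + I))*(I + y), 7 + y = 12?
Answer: 416348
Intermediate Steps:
y = 5 (y = -7 + 12 = 5)
B(I) = (5 + I)*(-6*I**2 + 2*I) (B(I) = (I + ((I**2 + (-7*I)*I) + I))*(I + 5) = (I + ((I**2 - 7*I**2) + I))*(5 + I) = (I + (-6*I**2 + I))*(5 + I) = (I + (I - 6*I**2))*(5 + I) = (-6*I**2 + 2*I)*(5 + I) = (5 + I)*(-6*I**2 + 2*I))
-87*B(8) + 140 = -174*8*(5 - 14*8 - 3*8**2) + 140 = -174*8*(5 - 112 - 3*64) + 140 = -174*8*(5 - 112 - 192) + 140 = -174*8*(-299) + 140 = -87*(-4784) + 140 = 416208 + 140 = 416348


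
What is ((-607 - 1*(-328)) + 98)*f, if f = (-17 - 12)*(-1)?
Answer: -5249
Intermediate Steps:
f = 29 (f = -29*(-1) = 29)
((-607 - 1*(-328)) + 98)*f = ((-607 - 1*(-328)) + 98)*29 = ((-607 + 328) + 98)*29 = (-279 + 98)*29 = -181*29 = -5249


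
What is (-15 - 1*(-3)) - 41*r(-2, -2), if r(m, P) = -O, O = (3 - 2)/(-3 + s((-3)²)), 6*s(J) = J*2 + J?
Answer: 46/3 ≈ 15.333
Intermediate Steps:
s(J) = J/2 (s(J) = (J*2 + J)/6 = (2*J + J)/6 = (3*J)/6 = J/2)
O = ⅔ (O = (3 - 2)/(-3 + (½)*(-3)²) = 1/(-3 + (½)*9) = 1/(-3 + 9/2) = 1/(3/2) = 1*(⅔) = ⅔ ≈ 0.66667)
r(m, P) = -⅔ (r(m, P) = -1*⅔ = -⅔)
(-15 - 1*(-3)) - 41*r(-2, -2) = (-15 - 1*(-3)) - 41*(-⅔) = (-15 + 3) + 82/3 = -12 + 82/3 = 46/3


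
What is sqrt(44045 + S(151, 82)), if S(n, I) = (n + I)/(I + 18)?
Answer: sqrt(4404733)/10 ≈ 209.87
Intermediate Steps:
S(n, I) = (I + n)/(18 + I)
sqrt(44045 + S(151, 82)) = sqrt(44045 + (82 + 151)/(18 + 82)) = sqrt(44045 + 233/100) = sqrt(4404733/100) = sqrt(4404733)/10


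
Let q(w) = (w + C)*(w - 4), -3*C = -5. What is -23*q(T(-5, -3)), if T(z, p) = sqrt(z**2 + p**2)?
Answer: -1886/3 + 161*sqrt(34)/3 ≈ -315.74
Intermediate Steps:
C = 5/3 (C = -1/3*(-5) = 5/3 ≈ 1.6667)
T(z, p) = sqrt(p**2 + z**2)
q(w) = (-4 + w)*(5/3 + w) (q(w) = (w + 5/3)*(w - 4) = (5/3 + w)*(-4 + w) = (-4 + w)*(5/3 + w))
-23*q(T(-5, -3)) = -23*(-20/3 + (sqrt((-3)**2 + (-5)**2))**2 - 7*sqrt((-3)**2 + (-5)**2)/3) = -23*(-20/3 + (sqrt(9 + 25))**2 - 7*sqrt(9 + 25)/3) = -23*(-20/3 + (sqrt(34))**2 - 7*sqrt(34)/3) = -23*(-20/3 + 34 - 7*sqrt(34)/3) = -23*(82/3 - 7*sqrt(34)/3) = -1886/3 + 161*sqrt(34)/3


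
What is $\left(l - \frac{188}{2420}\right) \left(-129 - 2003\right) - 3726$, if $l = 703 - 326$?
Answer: $- \frac{488431246}{605} \approx -8.0732 \cdot 10^{5}$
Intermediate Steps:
$l = 377$
$\left(l - \frac{188}{2420}\right) \left(-129 - 2003\right) - 3726 = \left(377 - \frac{188}{2420}\right) \left(-129 - 2003\right) - 3726 = \left(377 - \frac{47}{605}\right) \left(-2132\right) - 3726 = \frac{228038}{605} \left(-2132\right) - 3726 = - \frac{486177016}{605} - 3726 = - \frac{488431246}{605}$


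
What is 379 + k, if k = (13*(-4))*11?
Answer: -193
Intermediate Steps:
k = -572 (k = -52*11 = -572)
379 + k = 379 - 572 = -193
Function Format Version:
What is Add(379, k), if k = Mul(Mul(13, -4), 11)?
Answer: -193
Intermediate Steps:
k = -572 (k = Mul(-52, 11) = -572)
Add(379, k) = Add(379, -572) = -193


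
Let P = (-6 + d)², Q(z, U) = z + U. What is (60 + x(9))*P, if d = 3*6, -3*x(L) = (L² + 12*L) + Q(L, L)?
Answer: -1296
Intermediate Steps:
Q(z, U) = U + z
x(L) = -14*L/3 - L²/3 (x(L) = -((L² + 12*L) + (L + L))/3 = -((L² + 12*L) + 2*L)/3 = -(L² + 14*L)/3 = -14*L/3 - L²/3)
d = 18
P = 144 (P = (-6 + 18)² = 12² = 144)
(60 + x(9))*P = (60 + (⅓)*9*(-14 - 1*9))*144 = (60 + (⅓)*9*(-14 - 9))*144 = (60 + (⅓)*9*(-23))*144 = (60 - 69)*144 = -9*144 = -1296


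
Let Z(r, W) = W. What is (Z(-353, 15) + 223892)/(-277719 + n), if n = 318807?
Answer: 223907/41088 ≈ 5.4494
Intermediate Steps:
(Z(-353, 15) + 223892)/(-277719 + n) = (15 + 223892)/(-277719 + 318807) = 223907/41088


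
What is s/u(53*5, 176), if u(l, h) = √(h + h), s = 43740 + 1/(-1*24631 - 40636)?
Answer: 2854778579*√22/5743496 ≈ 2331.4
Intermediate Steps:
s = 2854778579/65267 (s = 43740 + 1/(-24631 - 40636) = 43740 + 1/(-65267) = 43740 - 1/65267 = 2854778579/65267 ≈ 43740.)
u(l, h) = √2*√h (u(l, h) = √(2*h) = √2*√h)
s/u(53*5, 176) = 2854778579/(65267*((√2*√176))) = 2854778579/(65267*((√2*(4*√11)))) = 2854778579/(65267*((4*√22))) = 2854778579*(√22/88)/65267 = 2854778579*√22/5743496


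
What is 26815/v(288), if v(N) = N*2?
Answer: 26815/576 ≈ 46.554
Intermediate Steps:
v(N) = 2*N
26815/v(288) = 26815/((2*288)) = 26815/576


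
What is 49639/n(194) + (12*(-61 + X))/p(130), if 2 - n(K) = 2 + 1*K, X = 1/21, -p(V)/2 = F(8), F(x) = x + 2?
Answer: -297809/1358 ≈ -219.30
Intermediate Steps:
F(x) = 2 + x
p(V) = -20 (p(V) = -2*(2 + 8) = -2*10 = -20)
X = 1/21 ≈ 0.047619
n(K) = -K (n(K) = 2 - (2 + 1*K) = 2 - (2 + K) = 2 + (-2 - K) = -K)
49639/n(194) + (12*(-61 + X))/p(130) = 49639/((-1*194)) + (12*(-61 + 1/21))/(-20) = 49639/(-194) + (12*(-1280/21))*(-1/20) = 49639*(-1/194) - 5120/7*(-1/20) = -49639/194 + 256/7 = -297809/1358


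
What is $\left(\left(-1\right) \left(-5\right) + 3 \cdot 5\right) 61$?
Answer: $1220$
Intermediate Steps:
$\left(\left(-1\right) \left(-5\right) + 3 \cdot 5\right) 61 = \left(5 + 15\right) 61 = 20 \cdot 61 = 1220$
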